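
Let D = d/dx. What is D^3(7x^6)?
840 x^{3}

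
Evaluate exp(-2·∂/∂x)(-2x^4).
- 2 x^{4} + 16 x^{3} - 48 x^{2} + 64 x - 32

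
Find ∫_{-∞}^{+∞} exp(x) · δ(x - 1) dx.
e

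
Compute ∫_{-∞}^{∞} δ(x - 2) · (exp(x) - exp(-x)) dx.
2 \sinh{\left(2 \right)}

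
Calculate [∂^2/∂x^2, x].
2\frac{d}{dx}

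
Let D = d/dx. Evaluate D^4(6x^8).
10080 x^{4}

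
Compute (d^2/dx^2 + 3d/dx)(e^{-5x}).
10 e^{- 5 x}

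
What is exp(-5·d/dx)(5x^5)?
5 x^{5} - 125 x^{4} + 1250 x^{3} - 6250 x^{2} + 15625 x - 15625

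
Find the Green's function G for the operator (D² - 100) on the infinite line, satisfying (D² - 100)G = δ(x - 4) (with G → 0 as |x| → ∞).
-\frac{e^{-10|x - 4|}}{20}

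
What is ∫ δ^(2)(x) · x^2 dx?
2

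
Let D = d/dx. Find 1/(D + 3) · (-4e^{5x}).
- \frac{e^{5 x}}{2}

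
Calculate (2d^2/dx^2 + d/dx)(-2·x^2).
- 4 x - 8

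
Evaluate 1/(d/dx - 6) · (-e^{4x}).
\frac{e^{4 x}}{2}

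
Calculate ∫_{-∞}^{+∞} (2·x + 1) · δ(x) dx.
1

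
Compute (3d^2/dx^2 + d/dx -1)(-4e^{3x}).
- 116 e^{3 x}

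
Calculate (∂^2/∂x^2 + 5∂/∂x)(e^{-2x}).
- 6 e^{- 2 x}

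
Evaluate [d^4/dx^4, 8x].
32\frac{d^{3}}{dx^{3}}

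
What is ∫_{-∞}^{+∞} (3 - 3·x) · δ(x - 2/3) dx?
1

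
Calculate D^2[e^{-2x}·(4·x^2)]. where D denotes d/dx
8 \left(2 x^{2} - 4 x + 1\right) e^{- 2 x}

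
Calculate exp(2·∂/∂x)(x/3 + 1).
\frac{x}{3} + \frac{5}{3}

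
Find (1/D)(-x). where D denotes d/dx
- \frac{x^{2}}{2}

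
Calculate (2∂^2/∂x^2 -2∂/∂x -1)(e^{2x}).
3 e^{2 x}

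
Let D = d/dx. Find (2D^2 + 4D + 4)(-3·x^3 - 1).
- 12 x^{3} - 36 x^{2} - 36 x - 4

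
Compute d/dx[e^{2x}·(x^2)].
2 x \left(x + 1\right) e^{2 x}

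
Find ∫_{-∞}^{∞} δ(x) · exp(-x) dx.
1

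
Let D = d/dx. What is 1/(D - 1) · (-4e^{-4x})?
\frac{4 e^{- 4 x}}{5}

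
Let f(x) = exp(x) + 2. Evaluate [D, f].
e^{x}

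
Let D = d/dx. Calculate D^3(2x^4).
48 x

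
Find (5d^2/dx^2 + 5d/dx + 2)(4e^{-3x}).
128 e^{- 3 x}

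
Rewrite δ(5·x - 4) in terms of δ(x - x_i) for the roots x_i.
\frac{\delta(x - 4/5)}{5}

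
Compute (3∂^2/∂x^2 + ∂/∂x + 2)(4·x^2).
8 x^{2} + 8 x + 24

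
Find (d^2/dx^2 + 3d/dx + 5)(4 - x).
17 - 5 x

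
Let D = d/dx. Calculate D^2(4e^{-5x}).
100 e^{- 5 x}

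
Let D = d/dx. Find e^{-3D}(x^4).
x^{4} - 12 x^{3} + 54 x^{2} - 108 x + 81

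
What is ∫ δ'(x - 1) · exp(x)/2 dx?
- \frac{e}{2}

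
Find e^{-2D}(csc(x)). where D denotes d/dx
\csc{\left(x - 2 \right)}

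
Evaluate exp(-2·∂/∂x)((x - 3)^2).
x^{2} - 10 x + 25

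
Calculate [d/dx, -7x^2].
- 14 x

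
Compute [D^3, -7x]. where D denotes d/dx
-21D^{2}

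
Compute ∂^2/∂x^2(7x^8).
392 x^{6}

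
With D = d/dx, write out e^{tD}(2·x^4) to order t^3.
2 x \left(4 t^{3} + 6 t^{2} x + 4 t x^{2} + x^{3}\right)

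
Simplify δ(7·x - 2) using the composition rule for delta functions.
\frac{\delta(x - 2/7)}{7}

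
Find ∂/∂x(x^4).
4 x^{3}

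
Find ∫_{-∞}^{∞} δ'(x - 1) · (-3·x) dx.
3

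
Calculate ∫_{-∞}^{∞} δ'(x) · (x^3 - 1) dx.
0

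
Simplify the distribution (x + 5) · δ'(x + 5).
-\delta(x + 5)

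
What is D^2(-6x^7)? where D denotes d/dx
- 252 x^{5}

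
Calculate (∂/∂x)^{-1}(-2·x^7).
- \frac{x^{8}}{4}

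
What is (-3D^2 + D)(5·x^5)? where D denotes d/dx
25 x^{3} \left(x - 12\right)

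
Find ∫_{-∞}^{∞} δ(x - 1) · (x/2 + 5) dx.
\frac{11}{2}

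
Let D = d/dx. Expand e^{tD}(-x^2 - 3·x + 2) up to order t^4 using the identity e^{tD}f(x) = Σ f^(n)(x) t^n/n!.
- t^{2} - t \left(2 x + 3\right) - x^{2} - 3 x + 2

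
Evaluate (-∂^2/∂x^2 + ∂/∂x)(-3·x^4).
12 x^{2} \left(3 - x\right)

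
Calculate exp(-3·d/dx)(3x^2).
3 x^{2} - 18 x + 27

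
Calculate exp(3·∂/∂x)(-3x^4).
- 3 x^{4} - 36 x^{3} - 162 x^{2} - 324 x - 243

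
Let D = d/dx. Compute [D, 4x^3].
12 x^{2}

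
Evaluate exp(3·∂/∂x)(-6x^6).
- 6 x^{6} - 108 x^{5} - 810 x^{4} - 3240 x^{3} - 7290 x^{2} - 8748 x - 4374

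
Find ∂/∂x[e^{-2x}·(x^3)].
x^{2} \left(3 - 2 x\right) e^{- 2 x}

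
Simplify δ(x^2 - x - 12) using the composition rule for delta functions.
\frac{\delta(x - 4) + \delta(x + 3)}{7}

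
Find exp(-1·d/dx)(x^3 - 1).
x^{3} - 3 x^{2} + 3 x - 2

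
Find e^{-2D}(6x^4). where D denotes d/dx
6 x^{4} - 48 x^{3} + 144 x^{2} - 192 x + 96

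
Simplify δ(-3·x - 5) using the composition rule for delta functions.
\frac{\delta(x + 5/3)}{3}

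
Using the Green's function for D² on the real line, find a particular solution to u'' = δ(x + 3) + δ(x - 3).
\frac{|x + 3|}{2} + \frac{|x - 3|}{2}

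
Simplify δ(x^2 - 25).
\frac{\delta(x - 5) + \delta(x + 5)}{10}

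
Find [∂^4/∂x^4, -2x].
-8\frac{d^{3}}{dx^{3}}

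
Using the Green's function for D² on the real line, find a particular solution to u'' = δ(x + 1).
\frac{|x + 1|}{2}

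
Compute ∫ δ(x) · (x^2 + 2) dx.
2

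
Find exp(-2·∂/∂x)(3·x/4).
\frac{3 x}{4} - \frac{3}{2}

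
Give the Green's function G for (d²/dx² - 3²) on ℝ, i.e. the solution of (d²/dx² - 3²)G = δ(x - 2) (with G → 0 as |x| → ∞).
-\frac{e^{-3|x - 2|}}{6}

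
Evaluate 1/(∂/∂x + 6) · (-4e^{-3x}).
- \frac{4 e^{- 3 x}}{3}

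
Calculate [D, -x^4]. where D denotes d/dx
- 4 x^{3}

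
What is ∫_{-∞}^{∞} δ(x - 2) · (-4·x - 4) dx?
-12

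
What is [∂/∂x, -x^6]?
- 6 x^{5}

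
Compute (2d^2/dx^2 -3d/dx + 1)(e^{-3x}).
28 e^{- 3 x}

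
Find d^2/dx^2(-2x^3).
- 12 x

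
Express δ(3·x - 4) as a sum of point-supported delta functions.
\frac{\delta(x - 4/3)}{3}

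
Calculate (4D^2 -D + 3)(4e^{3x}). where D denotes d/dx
144 e^{3 x}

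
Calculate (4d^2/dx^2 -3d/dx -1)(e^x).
0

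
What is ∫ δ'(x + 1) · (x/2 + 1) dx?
- \frac{1}{2}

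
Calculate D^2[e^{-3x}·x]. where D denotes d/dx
3 \left(3 x - 2\right) e^{- 3 x}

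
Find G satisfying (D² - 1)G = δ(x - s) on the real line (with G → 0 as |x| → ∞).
-\frac{e^{-|x-s|}}{2}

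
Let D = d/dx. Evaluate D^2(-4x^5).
- 80 x^{3}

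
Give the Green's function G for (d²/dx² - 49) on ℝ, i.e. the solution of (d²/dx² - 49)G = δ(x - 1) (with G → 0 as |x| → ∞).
-\frac{e^{-7|x - 1|}}{14}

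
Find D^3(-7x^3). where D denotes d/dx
-42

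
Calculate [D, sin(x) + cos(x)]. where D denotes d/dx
- \sin{\left(x \right)} + \cos{\left(x \right)}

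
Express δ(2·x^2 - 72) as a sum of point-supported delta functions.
\frac{\delta(x - 6) + \delta(x + 6)}{24}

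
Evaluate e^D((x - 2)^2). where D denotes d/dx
x^{2} - 2 x + 1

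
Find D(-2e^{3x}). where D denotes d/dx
- 6 e^{3 x}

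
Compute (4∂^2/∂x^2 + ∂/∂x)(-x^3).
3 x \left(- x - 8\right)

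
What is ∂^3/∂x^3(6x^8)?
2016 x^{5}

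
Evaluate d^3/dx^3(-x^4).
- 24 x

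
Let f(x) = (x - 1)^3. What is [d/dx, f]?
3 \left(x - 1\right)^{2}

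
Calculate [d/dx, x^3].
3 x^{2}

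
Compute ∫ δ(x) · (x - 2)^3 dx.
-8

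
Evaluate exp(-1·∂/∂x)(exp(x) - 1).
e^{x - 1} - 1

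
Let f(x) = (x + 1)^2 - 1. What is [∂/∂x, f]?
2 x + 2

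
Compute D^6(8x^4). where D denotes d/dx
0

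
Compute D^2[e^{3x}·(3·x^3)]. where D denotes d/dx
9 x \left(3 x^{2} + 6 x + 2\right) e^{3 x}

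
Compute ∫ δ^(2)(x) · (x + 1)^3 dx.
6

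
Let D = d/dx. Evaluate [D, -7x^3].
- 21 x^{2}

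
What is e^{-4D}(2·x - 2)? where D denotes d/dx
2 x - 10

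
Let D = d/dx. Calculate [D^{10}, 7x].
70D^{9}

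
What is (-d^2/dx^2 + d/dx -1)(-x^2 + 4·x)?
x^{2} - 6 x + 6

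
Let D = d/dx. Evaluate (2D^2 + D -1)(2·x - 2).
4 - 2 x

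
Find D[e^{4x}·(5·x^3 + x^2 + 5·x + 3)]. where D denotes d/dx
\left(20 x^{3} + 19 x^{2} + 22 x + 17\right) e^{4 x}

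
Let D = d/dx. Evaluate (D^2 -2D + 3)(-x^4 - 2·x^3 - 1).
- 3 x^{4} + 2 x^{3} - 12 x - 3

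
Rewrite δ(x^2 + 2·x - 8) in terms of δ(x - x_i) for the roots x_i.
\frac{\delta(x + 4) + \delta(x - 2)}{6}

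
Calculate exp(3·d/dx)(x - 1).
x + 2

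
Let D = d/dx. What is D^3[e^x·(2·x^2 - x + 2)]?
\left(2 x^{2} + 11 x + 11\right) e^{x}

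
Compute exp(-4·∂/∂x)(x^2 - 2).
x^{2} - 8 x + 14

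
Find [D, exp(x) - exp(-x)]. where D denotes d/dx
2 \cosh{\left(x \right)}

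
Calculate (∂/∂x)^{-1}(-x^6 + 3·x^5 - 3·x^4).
- \frac{x^{7}}{7} + \frac{x^{6}}{2} - \frac{3 x^{5}}{5}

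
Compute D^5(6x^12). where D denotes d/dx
570240 x^{7}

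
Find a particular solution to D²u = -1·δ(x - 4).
-\frac{|x - 4|}{2}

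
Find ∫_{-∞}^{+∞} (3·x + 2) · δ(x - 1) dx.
5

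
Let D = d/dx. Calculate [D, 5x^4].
20 x^{3}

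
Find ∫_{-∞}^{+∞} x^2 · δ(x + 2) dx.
4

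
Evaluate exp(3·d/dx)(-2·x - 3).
- 2 x - 9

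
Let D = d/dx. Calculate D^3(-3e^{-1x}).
3 e^{- x}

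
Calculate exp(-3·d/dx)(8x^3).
8 x^{3} - 72 x^{2} + 216 x - 216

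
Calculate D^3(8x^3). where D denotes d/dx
48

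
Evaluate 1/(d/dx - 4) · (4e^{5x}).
4 e^{5 x}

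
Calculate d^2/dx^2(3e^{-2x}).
12 e^{- 2 x}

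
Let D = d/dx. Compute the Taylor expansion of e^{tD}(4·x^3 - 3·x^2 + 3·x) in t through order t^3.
4 t^{3} + t^{2} \left(12 x - 3\right) + 3 t \left(4 x^{2} - 2 x + 1\right) + 4 x^{3} - 3 x^{2} + 3 x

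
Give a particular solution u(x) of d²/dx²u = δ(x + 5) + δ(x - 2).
\frac{|x + 5|}{2} + \frac{|x - 2|}{2}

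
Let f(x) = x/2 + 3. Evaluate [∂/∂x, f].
\frac{1}{2}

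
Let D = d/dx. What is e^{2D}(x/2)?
\frac{x}{2} + 1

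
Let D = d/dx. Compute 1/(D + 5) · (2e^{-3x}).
e^{- 3 x}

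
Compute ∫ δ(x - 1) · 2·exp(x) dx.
2 e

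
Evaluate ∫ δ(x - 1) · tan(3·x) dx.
\tan{\left(3 \right)}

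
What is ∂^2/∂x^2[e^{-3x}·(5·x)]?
15 \left(3 x - 2\right) e^{- 3 x}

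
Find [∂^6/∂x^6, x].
6\frac{d^{5}}{dx^{5}}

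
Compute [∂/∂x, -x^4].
- 4 x^{3}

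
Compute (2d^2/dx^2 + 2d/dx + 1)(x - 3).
x - 1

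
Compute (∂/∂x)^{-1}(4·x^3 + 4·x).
x^{4} + 2 x^{2}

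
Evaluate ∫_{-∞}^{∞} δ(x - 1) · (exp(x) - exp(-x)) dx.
2 \sinh{\left(1 \right)}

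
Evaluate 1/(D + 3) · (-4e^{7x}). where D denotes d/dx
- \frac{2 e^{7 x}}{5}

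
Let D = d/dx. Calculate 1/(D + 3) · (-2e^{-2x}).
- 2 e^{- 2 x}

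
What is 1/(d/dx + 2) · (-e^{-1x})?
- e^{- x}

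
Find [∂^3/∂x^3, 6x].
18\frac{d^{2}}{dx^{2}}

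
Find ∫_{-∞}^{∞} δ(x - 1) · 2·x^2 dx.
2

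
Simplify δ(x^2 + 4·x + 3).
\frac{\delta(x + 3) + \delta(x + 1)}{2}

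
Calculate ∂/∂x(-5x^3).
- 15 x^{2}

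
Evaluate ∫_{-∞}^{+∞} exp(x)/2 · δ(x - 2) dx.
\frac{e^{2}}{2}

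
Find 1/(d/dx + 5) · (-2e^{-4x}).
- 2 e^{- 4 x}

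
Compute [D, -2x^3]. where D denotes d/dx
- 6 x^{2}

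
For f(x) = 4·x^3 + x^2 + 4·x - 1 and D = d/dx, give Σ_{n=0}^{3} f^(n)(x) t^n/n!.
4 t^{3} + t^{2} \left(12 x + 1\right) + 2 t \left(6 x^{2} + x + 2\right) + 4 x^{3} + x^{2} + 4 x - 1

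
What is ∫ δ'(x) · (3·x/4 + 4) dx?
- \frac{3}{4}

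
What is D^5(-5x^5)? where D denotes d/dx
-600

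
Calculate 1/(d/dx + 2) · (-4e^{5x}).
- \frac{4 e^{5 x}}{7}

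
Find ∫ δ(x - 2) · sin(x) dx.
\sin{\left(2 \right)}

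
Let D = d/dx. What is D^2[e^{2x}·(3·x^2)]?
\left(12 x^{2} + 24 x + 6\right) e^{2 x}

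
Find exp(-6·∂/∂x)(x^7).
x^{7} - 42 x^{6} + 756 x^{5} - 7560 x^{4} + 45360 x^{3} - 163296 x^{2} + 326592 x - 279936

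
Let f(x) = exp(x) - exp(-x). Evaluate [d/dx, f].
2 \cosh{\left(x \right)}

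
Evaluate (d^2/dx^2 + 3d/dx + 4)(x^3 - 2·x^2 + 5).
4 x^{3} + x^{2} - 6 x + 16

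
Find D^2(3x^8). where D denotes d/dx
168 x^{6}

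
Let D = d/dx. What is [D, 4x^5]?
20 x^{4}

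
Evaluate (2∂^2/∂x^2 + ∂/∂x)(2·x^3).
6 x \left(x + 4\right)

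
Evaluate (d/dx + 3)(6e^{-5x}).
- 12 e^{- 5 x}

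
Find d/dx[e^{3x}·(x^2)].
x \left(3 x + 2\right) e^{3 x}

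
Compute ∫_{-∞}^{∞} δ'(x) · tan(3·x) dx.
-3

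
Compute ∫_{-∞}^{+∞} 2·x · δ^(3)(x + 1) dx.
0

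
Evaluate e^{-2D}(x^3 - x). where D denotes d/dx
x^{3} - 6 x^{2} + 11 x - 6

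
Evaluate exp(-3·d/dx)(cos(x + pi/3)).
\cos{\left(x - 3 + \frac{\pi}{3} \right)}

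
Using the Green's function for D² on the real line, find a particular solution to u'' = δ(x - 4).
\frac{|x - 4|}{2}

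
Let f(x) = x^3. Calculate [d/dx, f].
3 x^{2}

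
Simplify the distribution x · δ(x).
0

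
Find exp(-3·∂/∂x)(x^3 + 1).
x^{3} - 9 x^{2} + 27 x - 26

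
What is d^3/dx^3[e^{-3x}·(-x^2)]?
9 \left(3 x^{2} - 6 x + 2\right) e^{- 3 x}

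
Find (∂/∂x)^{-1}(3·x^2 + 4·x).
x^{3} + 2 x^{2}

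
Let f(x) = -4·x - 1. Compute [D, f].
-4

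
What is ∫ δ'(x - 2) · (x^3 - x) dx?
-11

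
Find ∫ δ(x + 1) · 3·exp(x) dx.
\frac{3}{e}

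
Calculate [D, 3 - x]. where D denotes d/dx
-1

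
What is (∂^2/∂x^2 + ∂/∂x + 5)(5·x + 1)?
25 x + 10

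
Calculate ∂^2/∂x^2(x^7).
42 x^{5}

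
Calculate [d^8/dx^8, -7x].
-56\frac{d^{7}}{dx^{7}}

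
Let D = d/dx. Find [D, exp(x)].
e^{x}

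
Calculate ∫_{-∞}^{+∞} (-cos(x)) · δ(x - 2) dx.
- \cos{\left(2 \right)}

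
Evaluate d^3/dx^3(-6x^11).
- 5940 x^{8}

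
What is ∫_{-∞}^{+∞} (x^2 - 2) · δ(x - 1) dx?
-1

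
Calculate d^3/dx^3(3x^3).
18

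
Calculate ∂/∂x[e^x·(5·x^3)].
5 x^{2} \left(x + 3\right) e^{x}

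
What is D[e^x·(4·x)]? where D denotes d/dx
4 \left(x + 1\right) e^{x}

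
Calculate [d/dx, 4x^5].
20 x^{4}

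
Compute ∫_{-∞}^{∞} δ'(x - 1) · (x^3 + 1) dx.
-3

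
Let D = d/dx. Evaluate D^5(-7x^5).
-840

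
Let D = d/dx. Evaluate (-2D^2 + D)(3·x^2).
6 x - 12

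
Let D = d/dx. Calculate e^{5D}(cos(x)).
\cos{\left(x + 5 \right)}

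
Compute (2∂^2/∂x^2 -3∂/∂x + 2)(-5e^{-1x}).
- 35 e^{- x}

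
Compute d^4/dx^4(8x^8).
13440 x^{4}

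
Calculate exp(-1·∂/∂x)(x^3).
x^{3} - 3 x^{2} + 3 x - 1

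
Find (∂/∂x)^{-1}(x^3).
\frac{x^{4}}{4}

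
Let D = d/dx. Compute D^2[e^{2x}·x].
4 \left(x + 1\right) e^{2 x}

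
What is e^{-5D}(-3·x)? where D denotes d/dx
15 - 3 x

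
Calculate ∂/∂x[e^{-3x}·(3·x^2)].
3 x \left(2 - 3 x\right) e^{- 3 x}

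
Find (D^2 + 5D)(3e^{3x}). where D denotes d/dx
72 e^{3 x}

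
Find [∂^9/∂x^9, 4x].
36\frac{d^{8}}{dx^{8}}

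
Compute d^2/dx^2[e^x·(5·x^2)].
5 \left(x^{2} + 4 x + 2\right) e^{x}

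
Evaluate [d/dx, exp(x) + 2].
e^{x}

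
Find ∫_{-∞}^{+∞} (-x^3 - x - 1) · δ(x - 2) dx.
-11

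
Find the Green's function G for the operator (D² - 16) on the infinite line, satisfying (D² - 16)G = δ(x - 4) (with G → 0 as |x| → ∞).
-\frac{e^{-4|x - 4|}}{8}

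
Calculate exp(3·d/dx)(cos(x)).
\cos{\left(x + 3 \right)}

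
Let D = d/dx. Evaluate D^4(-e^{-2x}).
- 16 e^{- 2 x}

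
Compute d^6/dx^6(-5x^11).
- 1663200 x^{5}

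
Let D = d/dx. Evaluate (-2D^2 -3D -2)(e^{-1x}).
- e^{- x}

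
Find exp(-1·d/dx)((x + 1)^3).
x^{3}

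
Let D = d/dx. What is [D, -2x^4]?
- 8 x^{3}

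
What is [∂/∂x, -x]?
-1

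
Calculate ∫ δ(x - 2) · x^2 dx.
4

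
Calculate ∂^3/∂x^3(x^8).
336 x^{5}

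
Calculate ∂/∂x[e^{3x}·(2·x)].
\left(6 x + 2\right) e^{3 x}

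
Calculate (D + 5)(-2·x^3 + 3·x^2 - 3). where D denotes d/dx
- 10 x^{3} + 9 x^{2} + 6 x - 15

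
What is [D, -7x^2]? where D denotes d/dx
- 14 x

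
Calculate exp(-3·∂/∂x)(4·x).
4 x - 12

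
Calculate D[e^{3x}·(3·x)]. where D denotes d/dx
\left(9 x + 3\right) e^{3 x}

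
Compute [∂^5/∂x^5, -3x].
-15\frac{d^{4}}{dx^{4}}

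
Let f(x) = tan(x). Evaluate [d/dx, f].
\frac{1}{\cos^{2}{\left(x \right)}}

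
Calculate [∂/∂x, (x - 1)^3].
3 \left(x - 1\right)^{2}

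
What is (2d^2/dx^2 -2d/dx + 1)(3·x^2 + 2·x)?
3 x^{2} - 10 x + 8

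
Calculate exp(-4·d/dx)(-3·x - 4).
8 - 3 x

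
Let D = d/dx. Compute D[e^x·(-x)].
\left(- x - 1\right) e^{x}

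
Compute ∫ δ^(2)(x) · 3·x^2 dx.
6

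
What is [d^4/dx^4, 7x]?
28\frac{d^{3}}{dx^{3}}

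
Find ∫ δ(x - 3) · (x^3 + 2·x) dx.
33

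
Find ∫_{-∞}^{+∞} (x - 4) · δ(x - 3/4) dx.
- \frac{13}{4}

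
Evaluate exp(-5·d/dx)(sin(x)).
\sin{\left(x - 5 \right)}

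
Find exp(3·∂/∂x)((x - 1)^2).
x^{2} + 4 x + 4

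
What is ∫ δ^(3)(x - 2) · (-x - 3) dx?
0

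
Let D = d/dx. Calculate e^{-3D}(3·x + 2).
3 x - 7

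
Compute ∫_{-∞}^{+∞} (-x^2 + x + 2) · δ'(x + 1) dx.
-3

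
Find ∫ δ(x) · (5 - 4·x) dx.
5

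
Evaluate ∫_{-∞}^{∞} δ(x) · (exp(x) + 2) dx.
3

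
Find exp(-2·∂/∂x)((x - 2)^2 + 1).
x^{2} - 8 x + 17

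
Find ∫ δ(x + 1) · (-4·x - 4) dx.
0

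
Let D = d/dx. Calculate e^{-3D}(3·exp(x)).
3 e^{x - 3}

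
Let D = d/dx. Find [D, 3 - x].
-1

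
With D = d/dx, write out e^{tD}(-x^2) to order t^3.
- t^{2} - 2 t x - x^{2}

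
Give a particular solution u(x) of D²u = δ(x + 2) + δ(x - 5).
\frac{|x + 2|}{2} + \frac{|x - 5|}{2}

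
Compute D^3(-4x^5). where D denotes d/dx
- 240 x^{2}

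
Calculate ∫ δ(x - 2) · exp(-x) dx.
e^{-2}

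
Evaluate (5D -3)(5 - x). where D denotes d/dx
3 x - 20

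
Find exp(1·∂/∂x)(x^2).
x^{2} + 2 x + 1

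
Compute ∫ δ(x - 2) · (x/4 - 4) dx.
- \frac{7}{2}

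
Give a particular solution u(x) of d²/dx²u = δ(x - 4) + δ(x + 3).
\frac{|x - 4|}{2} + \frac{|x + 3|}{2}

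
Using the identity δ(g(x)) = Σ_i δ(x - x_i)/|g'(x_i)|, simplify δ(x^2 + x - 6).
\frac{\delta(x + 3) + \delta(x - 2)}{5}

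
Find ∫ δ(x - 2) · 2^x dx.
4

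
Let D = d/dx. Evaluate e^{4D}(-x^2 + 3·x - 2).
- x^{2} - 5 x - 6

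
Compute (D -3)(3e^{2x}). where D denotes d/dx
- 3 e^{2 x}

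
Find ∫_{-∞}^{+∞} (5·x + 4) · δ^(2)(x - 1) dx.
0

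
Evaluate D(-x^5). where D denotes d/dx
- 5 x^{4}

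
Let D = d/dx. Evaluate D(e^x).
e^{x}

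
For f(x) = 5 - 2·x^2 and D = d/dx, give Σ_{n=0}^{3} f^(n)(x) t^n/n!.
- 2 t^{2} - 4 t x - 2 x^{2} + 5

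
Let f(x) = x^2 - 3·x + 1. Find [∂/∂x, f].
2 x - 3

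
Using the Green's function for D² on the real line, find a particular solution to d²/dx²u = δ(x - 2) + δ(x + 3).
\frac{|x - 2|}{2} + \frac{|x + 3|}{2}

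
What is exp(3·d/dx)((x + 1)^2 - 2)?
x^{2} + 8 x + 14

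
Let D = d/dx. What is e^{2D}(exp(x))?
e^{x + 2}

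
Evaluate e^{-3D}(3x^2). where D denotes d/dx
3 x^{2} - 18 x + 27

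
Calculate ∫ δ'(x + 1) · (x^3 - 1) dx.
-3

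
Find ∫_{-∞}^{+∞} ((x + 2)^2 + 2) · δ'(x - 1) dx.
-6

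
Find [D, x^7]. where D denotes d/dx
7 x^{6}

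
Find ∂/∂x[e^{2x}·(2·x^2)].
4 x \left(x + 1\right) e^{2 x}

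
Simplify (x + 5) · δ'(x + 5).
-\delta(x + 5)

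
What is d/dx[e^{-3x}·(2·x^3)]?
6 x^{2} \left(1 - x\right) e^{- 3 x}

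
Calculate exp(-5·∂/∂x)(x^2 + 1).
x^{2} - 10 x + 26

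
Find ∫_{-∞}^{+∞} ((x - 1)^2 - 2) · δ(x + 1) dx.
2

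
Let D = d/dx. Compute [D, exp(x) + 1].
e^{x}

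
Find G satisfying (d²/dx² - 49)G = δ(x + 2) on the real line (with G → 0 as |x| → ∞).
-\frac{e^{-7|x + 2|}}{14}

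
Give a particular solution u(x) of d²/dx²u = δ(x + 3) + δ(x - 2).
\frac{|x + 3|}{2} + \frac{|x - 2|}{2}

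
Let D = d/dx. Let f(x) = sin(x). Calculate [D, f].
\cos{\left(x \right)}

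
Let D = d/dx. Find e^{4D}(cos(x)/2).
\frac{\cos{\left(x + 4 \right)}}{2}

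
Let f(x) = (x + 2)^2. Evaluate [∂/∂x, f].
2 x + 4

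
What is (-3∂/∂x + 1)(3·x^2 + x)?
3 x^{2} - 17 x - 3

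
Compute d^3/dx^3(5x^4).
120 x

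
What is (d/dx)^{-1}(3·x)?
\frac{3 x^{2}}{2}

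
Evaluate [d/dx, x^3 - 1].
3 x^{2}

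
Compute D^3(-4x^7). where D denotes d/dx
- 840 x^{4}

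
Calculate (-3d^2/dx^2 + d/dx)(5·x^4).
20 x^{2} \left(x - 9\right)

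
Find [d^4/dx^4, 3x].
12\frac{d^{3}}{dx^{3}}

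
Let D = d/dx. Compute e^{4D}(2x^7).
2 x^{7} + 56 x^{6} + 672 x^{5} + 4480 x^{4} + 17920 x^{3} + 43008 x^{2} + 57344 x + 32768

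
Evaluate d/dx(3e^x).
3 e^{x}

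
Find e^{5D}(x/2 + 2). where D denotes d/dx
\frac{x}{2} + \frac{9}{2}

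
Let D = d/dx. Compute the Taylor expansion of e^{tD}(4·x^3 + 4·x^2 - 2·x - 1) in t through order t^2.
t^{2} \left(12 x + 4\right) + 2 t \left(6 x^{2} + 4 x - 1\right) + 4 x^{3} + 4 x^{2} - 2 x - 1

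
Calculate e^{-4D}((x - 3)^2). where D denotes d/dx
x^{2} - 14 x + 49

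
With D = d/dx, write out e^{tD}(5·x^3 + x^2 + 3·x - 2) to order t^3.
5 t^{3} + t^{2} \left(15 x + 1\right) + t \left(15 x^{2} + 2 x + 3\right) + 5 x^{3} + x^{2} + 3 x - 2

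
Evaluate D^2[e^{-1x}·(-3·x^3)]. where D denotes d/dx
3 x \left(- x^{2} + 6 x - 6\right) e^{- x}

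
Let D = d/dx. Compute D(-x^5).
- 5 x^{4}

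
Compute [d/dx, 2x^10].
20 x^{9}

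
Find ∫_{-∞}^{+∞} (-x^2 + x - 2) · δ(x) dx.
-2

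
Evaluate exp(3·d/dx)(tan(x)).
\tan{\left(x + 3 \right)}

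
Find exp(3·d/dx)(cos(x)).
\cos{\left(x + 3 \right)}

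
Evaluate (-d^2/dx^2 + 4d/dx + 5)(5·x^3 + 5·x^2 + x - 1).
25 x^{3} + 85 x^{2} + 15 x - 11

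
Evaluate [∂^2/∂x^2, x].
2\frac{d}{dx}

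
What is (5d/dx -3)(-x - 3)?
3 x + 4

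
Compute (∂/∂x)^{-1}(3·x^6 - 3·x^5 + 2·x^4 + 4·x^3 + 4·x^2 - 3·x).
\frac{3 x^{7}}{7} - \frac{x^{6}}{2} + \frac{2 x^{5}}{5} + x^{4} + \frac{4 x^{3}}{3} - \frac{3 x^{2}}{2}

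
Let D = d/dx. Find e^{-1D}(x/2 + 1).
\frac{x}{2} + \frac{1}{2}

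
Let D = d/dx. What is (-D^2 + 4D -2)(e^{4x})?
- 2 e^{4 x}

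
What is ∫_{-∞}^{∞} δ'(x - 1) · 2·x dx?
-2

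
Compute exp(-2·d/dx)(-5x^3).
- 5 x^{3} + 30 x^{2} - 60 x + 40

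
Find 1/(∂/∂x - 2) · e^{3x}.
e^{3 x}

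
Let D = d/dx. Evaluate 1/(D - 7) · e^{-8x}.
- \frac{e^{- 8 x}}{15}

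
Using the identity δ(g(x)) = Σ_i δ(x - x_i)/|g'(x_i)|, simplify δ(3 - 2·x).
\frac{\delta(x - 3/2)}{2}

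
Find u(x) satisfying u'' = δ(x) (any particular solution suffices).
\frac{|x|}{2}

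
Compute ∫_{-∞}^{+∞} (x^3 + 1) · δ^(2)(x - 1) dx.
6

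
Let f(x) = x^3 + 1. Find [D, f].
3 x^{2}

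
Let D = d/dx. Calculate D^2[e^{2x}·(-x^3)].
- 2 x \left(2 x^{2} + 6 x + 3\right) e^{2 x}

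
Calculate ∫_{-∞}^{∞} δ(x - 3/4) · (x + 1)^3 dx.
\frac{343}{64}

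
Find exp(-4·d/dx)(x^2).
x^{2} - 8 x + 16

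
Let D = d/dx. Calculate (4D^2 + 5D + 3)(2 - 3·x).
- 9 x - 9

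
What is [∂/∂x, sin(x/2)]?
\frac{\cos{\left(\frac{x}{2} \right)}}{2}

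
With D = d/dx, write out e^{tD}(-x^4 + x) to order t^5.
- t^{4} - 4 t^{3} x - 6 t^{2} x^{2} - t \left(4 x^{3} - 1\right) - x^{4} + x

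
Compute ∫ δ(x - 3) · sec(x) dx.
\sec{\left(3 \right)}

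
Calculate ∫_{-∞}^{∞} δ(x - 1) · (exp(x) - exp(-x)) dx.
2 \sinh{\left(1 \right)}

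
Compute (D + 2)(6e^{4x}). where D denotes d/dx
36 e^{4 x}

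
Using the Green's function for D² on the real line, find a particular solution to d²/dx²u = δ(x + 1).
\frac{|x + 1|}{2}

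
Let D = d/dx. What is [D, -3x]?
-3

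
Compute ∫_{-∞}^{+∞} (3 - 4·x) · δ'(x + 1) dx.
4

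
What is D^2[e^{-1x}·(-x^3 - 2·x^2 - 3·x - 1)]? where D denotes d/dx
\left(- x^{3} + 4 x^{2} - x + 1\right) e^{- x}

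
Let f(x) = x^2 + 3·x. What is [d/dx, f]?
2 x + 3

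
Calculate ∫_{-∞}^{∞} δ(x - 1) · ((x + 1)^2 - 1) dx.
3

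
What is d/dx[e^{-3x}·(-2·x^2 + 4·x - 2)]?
2 \left(3 x^{2} - 8 x + 5\right) e^{- 3 x}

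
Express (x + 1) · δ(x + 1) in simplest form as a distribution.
0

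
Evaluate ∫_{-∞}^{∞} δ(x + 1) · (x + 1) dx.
0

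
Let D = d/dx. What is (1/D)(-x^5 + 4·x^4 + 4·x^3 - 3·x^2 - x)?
- \frac{x^{6}}{6} + \frac{4 x^{5}}{5} + x^{4} - x^{3} - \frac{x^{2}}{2}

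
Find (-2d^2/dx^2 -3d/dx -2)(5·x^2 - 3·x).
- 10 x^{2} - 24 x - 11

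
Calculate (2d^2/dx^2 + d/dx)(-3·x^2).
- 6 x - 12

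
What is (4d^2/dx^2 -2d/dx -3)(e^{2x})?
9 e^{2 x}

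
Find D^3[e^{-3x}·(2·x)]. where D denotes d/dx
54 \left(1 - x\right) e^{- 3 x}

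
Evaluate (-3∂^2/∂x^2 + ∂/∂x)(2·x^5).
10 x^{3} \left(x - 12\right)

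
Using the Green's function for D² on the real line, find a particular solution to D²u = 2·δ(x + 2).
|x + 2|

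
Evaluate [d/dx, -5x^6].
- 30 x^{5}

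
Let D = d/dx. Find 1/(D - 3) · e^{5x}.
\frac{e^{5 x}}{2}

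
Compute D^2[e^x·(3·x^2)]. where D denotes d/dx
3 \left(x^{2} + 4 x + 2\right) e^{x}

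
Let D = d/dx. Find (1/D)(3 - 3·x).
- \frac{3 x^{2}}{2} + 3 x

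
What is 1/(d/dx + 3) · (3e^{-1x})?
\frac{3 e^{- x}}{2}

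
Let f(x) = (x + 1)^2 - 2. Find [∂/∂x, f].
2 x + 2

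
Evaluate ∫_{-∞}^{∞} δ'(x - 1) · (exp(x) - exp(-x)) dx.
- 2 \cosh{\left(1 \right)}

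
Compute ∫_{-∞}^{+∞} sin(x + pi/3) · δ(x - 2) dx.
\sin{\left(\frac{\pi}{3} + 2 \right)}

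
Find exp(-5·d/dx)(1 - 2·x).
11 - 2 x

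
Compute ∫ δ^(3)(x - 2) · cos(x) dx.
- \sin{\left(2 \right)}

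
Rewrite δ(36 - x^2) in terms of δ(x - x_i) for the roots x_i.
\frac{\delta(x - 6) + \delta(x + 6)}{12}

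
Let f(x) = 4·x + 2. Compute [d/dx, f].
4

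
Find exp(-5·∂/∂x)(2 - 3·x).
17 - 3 x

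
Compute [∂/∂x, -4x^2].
- 8 x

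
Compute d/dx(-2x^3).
- 6 x^{2}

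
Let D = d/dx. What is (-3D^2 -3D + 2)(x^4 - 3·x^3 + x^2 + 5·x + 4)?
2 x^{4} - 18 x^{3} - 7 x^{2} + 58 x - 13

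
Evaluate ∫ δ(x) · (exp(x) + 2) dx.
3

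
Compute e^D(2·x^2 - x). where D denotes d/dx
2 x^{2} + 3 x + 1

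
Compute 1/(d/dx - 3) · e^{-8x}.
- \frac{e^{- 8 x}}{11}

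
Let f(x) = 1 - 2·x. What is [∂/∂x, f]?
-2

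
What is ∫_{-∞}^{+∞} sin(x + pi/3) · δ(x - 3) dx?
\sin{\left(\frac{\pi}{3} + 3 \right)}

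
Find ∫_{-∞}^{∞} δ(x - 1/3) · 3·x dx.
1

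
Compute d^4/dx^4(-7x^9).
- 21168 x^{5}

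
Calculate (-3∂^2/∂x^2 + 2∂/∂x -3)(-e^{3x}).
24 e^{3 x}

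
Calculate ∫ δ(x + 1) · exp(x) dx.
e^{-1}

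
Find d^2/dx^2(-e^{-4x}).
- 16 e^{- 4 x}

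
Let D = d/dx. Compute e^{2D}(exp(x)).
e^{x + 2}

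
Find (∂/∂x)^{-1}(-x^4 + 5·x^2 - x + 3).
- \frac{x^{5}}{5} + \frac{5 x^{3}}{3} - \frac{x^{2}}{2} + 3 x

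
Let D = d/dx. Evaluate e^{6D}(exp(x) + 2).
e^{x + 6} + 2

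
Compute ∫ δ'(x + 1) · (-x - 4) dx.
1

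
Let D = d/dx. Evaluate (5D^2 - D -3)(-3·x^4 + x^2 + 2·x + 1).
9 x^{4} + 12 x^{3} - 183 x^{2} - 8 x + 5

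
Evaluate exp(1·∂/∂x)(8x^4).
8 x^{4} + 32 x^{3} + 48 x^{2} + 32 x + 8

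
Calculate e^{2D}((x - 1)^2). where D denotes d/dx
x^{2} + 2 x + 1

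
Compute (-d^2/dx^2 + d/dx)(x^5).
5 x^{3} \left(x - 4\right)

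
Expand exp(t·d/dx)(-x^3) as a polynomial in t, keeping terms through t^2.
x \left(- 3 t^{2} - 3 t x - x^{2}\right)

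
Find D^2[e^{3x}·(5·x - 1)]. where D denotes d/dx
\left(45 x + 21\right) e^{3 x}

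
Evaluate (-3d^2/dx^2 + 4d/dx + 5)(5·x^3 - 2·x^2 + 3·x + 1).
25 x^{3} + 50 x^{2} - 91 x + 29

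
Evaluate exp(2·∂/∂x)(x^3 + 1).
x^{3} + 6 x^{2} + 12 x + 9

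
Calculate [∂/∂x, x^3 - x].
3 x^{2} - 1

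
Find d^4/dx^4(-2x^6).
- 720 x^{2}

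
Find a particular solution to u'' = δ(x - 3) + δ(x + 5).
\frac{|x - 3|}{2} + \frac{|x + 5|}{2}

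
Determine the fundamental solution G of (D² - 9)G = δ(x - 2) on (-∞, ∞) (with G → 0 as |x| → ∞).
-\frac{e^{-3|x - 2|}}{6}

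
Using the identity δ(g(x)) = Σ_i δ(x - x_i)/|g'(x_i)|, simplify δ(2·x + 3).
\frac{\delta(x + 3/2)}{2}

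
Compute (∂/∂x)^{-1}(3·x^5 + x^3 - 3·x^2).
\frac{x^{6}}{2} + \frac{x^{4}}{4} - x^{3}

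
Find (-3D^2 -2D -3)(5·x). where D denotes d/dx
- 15 x - 10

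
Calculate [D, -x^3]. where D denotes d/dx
- 3 x^{2}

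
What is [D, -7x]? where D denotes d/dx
-7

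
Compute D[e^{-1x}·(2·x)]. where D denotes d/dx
2 \left(1 - x\right) e^{- x}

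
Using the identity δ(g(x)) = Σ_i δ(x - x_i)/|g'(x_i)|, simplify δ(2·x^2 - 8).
\frac{\delta(x - 2) + \delta(x + 2)}{8}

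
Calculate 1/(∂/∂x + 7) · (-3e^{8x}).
- \frac{e^{8 x}}{5}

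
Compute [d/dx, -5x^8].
- 40 x^{7}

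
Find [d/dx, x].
1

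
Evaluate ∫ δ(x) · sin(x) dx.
0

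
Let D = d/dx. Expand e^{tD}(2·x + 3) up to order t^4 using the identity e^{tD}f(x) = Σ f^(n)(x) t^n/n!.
2 t + 2 x + 3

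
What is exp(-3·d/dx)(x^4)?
x^{4} - 12 x^{3} + 54 x^{2} - 108 x + 81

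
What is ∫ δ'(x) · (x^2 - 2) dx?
0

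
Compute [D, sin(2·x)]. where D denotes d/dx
2 \cos{\left(2 x \right)}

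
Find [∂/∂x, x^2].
2 x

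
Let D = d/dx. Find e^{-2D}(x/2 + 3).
\frac{x}{2} + 2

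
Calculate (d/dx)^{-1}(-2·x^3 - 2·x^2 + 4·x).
- \frac{x^{4}}{2} - \frac{2 x^{3}}{3} + 2 x^{2}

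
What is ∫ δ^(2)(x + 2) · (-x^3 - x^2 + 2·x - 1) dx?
10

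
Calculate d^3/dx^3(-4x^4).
- 96 x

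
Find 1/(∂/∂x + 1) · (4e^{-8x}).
- \frac{4 e^{- 8 x}}{7}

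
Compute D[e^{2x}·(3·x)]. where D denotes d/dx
\left(6 x + 3\right) e^{2 x}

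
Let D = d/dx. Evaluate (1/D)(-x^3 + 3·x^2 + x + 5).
- \frac{x^{4}}{4} + x^{3} + \frac{x^{2}}{2} + 5 x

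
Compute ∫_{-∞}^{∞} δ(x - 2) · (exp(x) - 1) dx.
-1 + e^{2}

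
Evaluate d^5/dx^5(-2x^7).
- 5040 x^{2}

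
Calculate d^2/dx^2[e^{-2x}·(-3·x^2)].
6 \left(- 2 x^{2} + 4 x - 1\right) e^{- 2 x}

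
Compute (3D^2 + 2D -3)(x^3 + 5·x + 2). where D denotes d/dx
- 3 x^{3} + 6 x^{2} + 3 x + 4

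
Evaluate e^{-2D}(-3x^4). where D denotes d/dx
- 3 x^{4} + 24 x^{3} - 72 x^{2} + 96 x - 48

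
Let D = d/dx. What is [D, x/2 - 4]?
\frac{1}{2}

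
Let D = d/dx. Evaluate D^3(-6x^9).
- 3024 x^{6}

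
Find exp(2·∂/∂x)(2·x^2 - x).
2 x^{2} + 7 x + 6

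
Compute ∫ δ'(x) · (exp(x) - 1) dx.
-1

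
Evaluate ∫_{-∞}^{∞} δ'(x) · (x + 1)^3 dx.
-3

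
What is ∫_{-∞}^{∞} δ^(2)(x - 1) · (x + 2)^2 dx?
2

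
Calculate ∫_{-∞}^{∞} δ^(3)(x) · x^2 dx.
0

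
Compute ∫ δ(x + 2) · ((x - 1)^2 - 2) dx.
7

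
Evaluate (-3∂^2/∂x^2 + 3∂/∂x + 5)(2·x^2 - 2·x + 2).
10 x^{2} + 2 x - 8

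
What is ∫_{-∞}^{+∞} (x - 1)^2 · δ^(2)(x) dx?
2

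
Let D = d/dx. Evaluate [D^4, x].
4D^{3}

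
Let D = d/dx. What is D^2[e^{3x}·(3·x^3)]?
9 x \left(3 x^{2} + 6 x + 2\right) e^{3 x}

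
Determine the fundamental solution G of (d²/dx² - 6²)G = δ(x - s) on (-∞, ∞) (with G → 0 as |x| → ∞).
-\frac{e^{-6|x-s|}}{12}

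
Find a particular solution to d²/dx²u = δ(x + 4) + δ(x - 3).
\frac{|x + 4|}{2} + \frac{|x - 3|}{2}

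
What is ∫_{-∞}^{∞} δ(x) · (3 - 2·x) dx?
3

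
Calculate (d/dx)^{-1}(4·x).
2 x^{2}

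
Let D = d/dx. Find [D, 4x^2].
8 x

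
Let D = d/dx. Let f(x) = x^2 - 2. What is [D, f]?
2 x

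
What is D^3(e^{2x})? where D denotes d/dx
8 e^{2 x}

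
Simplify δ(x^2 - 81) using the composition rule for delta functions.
\frac{\delta(x - 9) + \delta(x + 9)}{18}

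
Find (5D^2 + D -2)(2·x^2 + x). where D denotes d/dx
- 4 x^{2} + 2 x + 21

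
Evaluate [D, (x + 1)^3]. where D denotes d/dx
3 \left(x + 1\right)^{2}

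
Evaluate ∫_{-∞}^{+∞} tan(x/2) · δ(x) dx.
0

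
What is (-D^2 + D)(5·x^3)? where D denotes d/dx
15 x \left(x - 2\right)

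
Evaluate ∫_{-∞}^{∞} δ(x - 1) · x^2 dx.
1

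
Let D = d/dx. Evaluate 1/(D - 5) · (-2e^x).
\frac{e^{x}}{2}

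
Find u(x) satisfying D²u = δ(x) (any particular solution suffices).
\frac{|x|}{2}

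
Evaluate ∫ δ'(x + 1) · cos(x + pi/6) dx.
\cos{\left(1 + \frac{\pi}{3} \right)}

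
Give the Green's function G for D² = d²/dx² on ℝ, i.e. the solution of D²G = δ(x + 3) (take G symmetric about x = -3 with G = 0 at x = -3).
\frac{|x + 3|}{2}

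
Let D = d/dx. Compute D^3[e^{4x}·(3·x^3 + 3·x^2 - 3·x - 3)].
\left(192 x^{3} + 624 x^{2} + 312 x - 246\right) e^{4 x}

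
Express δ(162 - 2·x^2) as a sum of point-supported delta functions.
\frac{\delta(x - 9) + \delta(x + 9)}{36}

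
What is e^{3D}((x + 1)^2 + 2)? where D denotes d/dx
x^{2} + 8 x + 18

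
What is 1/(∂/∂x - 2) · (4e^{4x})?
2 e^{4 x}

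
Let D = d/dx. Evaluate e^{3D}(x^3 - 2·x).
x^{3} + 9 x^{2} + 25 x + 21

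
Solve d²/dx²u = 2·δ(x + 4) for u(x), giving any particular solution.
|x + 4|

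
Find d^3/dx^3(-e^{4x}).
- 64 e^{4 x}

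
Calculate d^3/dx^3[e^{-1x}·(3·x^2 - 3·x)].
3 \left(- x^{2} + 7 x - 9\right) e^{- x}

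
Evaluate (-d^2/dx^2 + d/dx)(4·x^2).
8 x - 8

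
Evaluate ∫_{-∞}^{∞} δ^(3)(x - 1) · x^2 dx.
0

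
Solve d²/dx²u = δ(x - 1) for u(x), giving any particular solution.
\frac{|x - 1|}{2}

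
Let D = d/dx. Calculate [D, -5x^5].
- 25 x^{4}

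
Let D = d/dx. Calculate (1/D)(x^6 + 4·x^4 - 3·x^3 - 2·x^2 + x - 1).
\frac{x^{7}}{7} + \frac{4 x^{5}}{5} - \frac{3 x^{4}}{4} - \frac{2 x^{3}}{3} + \frac{x^{2}}{2} - x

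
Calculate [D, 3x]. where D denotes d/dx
3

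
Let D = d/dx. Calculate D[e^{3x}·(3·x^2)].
3 x \left(3 x + 2\right) e^{3 x}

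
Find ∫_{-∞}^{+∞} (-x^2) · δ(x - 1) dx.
-1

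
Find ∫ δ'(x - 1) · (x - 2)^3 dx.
-3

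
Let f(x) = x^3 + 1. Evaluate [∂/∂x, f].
3 x^{2}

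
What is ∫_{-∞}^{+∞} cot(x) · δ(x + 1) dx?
- \cot{\left(1 \right)}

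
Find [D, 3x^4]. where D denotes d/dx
12 x^{3}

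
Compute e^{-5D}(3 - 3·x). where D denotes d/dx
18 - 3 x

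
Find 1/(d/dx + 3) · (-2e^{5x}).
- \frac{e^{5 x}}{4}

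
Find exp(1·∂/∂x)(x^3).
x^{3} + 3 x^{2} + 3 x + 1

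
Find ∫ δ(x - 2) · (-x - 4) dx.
-6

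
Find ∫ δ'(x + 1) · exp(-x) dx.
e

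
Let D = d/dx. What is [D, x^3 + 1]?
3 x^{2}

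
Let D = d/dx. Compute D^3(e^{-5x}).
- 125 e^{- 5 x}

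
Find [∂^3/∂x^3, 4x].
12\frac{d^{2}}{dx^{2}}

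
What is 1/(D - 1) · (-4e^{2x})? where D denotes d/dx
- 4 e^{2 x}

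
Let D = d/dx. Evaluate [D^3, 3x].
9D^{2}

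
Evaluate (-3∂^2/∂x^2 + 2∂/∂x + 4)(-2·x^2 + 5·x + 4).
- 8 x^{2} + 12 x + 38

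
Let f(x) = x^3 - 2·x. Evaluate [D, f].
3 x^{2} - 2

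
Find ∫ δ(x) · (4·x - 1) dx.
-1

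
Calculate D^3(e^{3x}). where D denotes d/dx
27 e^{3 x}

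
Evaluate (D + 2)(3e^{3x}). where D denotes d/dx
15 e^{3 x}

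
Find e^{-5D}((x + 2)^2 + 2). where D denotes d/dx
x^{2} - 6 x + 11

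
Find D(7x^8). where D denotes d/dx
56 x^{7}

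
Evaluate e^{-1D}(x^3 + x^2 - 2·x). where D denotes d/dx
x^{3} - 2 x^{2} - x + 2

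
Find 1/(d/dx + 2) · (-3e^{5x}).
- \frac{3 e^{5 x}}{7}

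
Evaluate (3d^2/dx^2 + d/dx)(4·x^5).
20 x^{3} \left(x + 12\right)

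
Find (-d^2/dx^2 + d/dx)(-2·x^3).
6 x \left(2 - x\right)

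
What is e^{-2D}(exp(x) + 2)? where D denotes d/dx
e^{x - 2} + 2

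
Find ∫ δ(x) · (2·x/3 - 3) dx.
-3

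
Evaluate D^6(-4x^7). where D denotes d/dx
- 20160 x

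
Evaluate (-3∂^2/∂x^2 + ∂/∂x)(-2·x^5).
10 x^{3} \left(12 - x\right)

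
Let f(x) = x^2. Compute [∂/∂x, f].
2 x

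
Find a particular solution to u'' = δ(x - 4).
\frac{|x - 4|}{2}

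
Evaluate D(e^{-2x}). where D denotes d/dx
- 2 e^{- 2 x}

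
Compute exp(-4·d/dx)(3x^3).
3 x^{3} - 36 x^{2} + 144 x - 192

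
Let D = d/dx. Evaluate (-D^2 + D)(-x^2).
2 - 2 x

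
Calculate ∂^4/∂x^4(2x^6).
720 x^{2}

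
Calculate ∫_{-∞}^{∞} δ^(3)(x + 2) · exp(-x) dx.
e^{2}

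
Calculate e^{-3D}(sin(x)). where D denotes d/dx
\sin{\left(x - 3 \right)}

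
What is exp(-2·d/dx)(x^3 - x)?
x^{3} - 6 x^{2} + 11 x - 6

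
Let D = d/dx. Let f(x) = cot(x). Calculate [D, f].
- \frac{1}{\sin^{2}{\left(x \right)}}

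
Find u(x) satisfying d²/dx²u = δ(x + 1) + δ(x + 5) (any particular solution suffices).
\frac{|x + 1|}{2} + \frac{|x + 5|}{2}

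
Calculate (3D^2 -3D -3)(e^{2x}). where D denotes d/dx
3 e^{2 x}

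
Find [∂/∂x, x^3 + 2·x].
3 x^{2} + 2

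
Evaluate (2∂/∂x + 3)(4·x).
12 x + 8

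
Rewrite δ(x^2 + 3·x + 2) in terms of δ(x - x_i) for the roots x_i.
\frac{\delta(x + 1) + \delta(x + 2)}{1}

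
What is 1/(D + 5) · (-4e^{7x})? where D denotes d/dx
- \frac{e^{7 x}}{3}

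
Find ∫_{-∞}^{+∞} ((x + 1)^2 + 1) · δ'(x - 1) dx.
-4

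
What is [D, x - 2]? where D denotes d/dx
1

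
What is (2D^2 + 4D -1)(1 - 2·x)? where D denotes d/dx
2 x - 9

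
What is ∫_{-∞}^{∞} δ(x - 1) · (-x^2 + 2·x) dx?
1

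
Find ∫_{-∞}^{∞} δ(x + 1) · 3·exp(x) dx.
\frac{3}{e}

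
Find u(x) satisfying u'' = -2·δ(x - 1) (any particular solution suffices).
-|x - 1|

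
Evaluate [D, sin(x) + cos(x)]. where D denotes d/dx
- \sin{\left(x \right)} + \cos{\left(x \right)}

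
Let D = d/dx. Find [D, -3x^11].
- 33 x^{10}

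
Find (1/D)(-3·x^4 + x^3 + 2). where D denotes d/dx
- \frac{3 x^{5}}{5} + \frac{x^{4}}{4} + 2 x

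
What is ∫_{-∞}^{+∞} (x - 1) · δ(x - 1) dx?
0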